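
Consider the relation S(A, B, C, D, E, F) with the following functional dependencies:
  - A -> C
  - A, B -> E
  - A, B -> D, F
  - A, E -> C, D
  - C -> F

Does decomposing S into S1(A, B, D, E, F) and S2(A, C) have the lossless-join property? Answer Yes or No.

Yes

Common attributes: {A}; their closure is {A, C, F}.
S2 is contained in that closure, so S1 ∩ S2 -> S2 holds and the join is lossless.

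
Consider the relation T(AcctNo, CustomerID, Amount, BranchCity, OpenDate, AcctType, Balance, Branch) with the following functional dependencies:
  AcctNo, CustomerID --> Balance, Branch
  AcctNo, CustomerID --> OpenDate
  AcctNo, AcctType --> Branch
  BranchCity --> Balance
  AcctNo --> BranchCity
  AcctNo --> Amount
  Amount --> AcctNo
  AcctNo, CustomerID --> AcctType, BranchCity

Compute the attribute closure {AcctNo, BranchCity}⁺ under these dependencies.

Start with {AcctNo, BranchCity}.
BranchCity --> Balance applies; add {Balance} → now {AcctNo, Balance, BranchCity}.
AcctNo --> Amount applies; add {Amount} → now {AcctNo, Amount, Balance, BranchCity}.
No further FD applies.

{AcctNo, Amount, Balance, BranchCity}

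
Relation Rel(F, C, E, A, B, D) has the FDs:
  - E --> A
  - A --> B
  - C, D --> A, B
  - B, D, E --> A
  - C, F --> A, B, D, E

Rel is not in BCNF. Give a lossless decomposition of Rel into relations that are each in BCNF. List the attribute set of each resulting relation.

Candidate key of the original relation: {C, F}.
{A, B, C, D, E, F}: {E} determines {A, B, E} here but is not a superkey — split on E --> A, B, giving {A, B, E} and {C, D, E, F}.
{A, B, E}: {A} determines {A, B} here but is not a superkey — split on A --> B, giving {A, B} and {A, E}.
{A, B} has no BCNF violation.
{A, E} has no BCNF violation.
{C, D, E, F} has no BCNF violation.

{A, B}; {A, E}; {C, D, E, F}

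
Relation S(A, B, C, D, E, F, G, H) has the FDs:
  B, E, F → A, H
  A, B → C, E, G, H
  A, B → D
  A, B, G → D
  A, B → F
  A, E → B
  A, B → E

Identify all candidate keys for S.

{A, B}, {A, E}, {B, E, F}

Closure of {A, B} is {A, B, C, D, E, F, G, H}, the whole schema; {A, B} is a candidate key.
Closure of {A, E} is {A, B, C, D, E, F, G, H}, the whole schema; {A, E} is a candidate key.
Closure of {B, E, F} is {A, B, C, D, E, F, G, H}, the whole schema; {B, E, F} is a candidate key.
These are minimal and exhaustive — every other superkey contains one of them.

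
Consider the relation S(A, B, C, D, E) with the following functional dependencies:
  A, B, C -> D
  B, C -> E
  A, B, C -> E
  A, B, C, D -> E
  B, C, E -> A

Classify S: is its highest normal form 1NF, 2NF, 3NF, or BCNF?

BCNF

Candidate key: {B, C}. Prime attributes: {B, C}.
The left-hand side of every FD is a superkey, so BCNF is satisfied.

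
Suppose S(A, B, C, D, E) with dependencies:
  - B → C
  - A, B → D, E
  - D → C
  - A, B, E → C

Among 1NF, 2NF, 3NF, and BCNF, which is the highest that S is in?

Candidate key: {A, B}. Prime attributes: {A, B}.
B → C breaks BCNF: {B}⁺ = {B, C}, so {B} is not a superkey.
B → C determines the non-prime attribute {C} from a non-superkey — 3NF is violated.
{B} is a proper subset of the key {A, B}, and {B}⁺ contains the non-prime attribute {C} — a partial dependency, so 2NF is violated.

1NF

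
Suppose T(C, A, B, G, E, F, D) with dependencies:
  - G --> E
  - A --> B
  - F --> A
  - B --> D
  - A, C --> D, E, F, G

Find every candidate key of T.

{A, C}, {C, F}

Attributes never on any right-hand side: {C} — every candidate key must contain it.
Closure of {A, C} is {A, B, C, D, E, F, G}, the whole schema; {A, C} is a candidate key.
Closure of {C, F} is {A, B, C, D, E, F, G}, the whole schema; {C, F} is a candidate key.
These are minimal and exhaustive — every other superkey contains one of them.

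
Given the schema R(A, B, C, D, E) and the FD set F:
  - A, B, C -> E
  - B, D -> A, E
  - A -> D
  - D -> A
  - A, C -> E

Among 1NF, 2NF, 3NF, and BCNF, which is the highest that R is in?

Candidate keys: {A, B, C}, {B, C, D}. Prime attributes: {A, B, C, D}.
B, D -> A, E: {B, D}⁺ = {A, B, D, E}, which is not all of the attributes, so the left side is not a superkey — BCNF is violated.
B, D -> A, E determines the non-prime attribute {E} from a non-superkey — 3NF is violated.
The proper key subset {A, B} of {A, B, C} determines non-prime {E}, so the relation is not even in 2NF.

1NF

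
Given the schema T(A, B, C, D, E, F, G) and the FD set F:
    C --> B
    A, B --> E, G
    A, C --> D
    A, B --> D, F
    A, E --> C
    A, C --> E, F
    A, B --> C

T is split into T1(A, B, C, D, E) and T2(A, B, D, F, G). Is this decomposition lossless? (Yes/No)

T1 ∩ T2 = {A, B, D}; its closure under F is {A, B, C, D, E, F, G}.
This includes all of T1, so the common attributes are a superkey of T1 — the join is lossless.

Yes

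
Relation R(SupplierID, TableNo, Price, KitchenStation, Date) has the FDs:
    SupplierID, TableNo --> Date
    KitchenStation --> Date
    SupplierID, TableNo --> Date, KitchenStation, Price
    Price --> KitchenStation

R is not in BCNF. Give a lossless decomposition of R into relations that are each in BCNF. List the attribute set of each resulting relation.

Candidate key of the original relation: {SupplierID, TableNo}.
{Date, KitchenStation, Price, SupplierID, TableNo}: {KitchenStation} determines {Date, KitchenStation} here but is not a superkey — split on KitchenStation --> Date, giving {Date, KitchenStation} and {KitchenStation, Price, SupplierID, TableNo}.
{Date, KitchenStation} is in BCNF.
{KitchenStation, Price, SupplierID, TableNo}: {Price} determines {KitchenStation, Price} here but is not a superkey — split on Price --> KitchenStation, giving {KitchenStation, Price} and {Price, SupplierID, TableNo}.
{KitchenStation, Price} is in BCNF.
{Price, SupplierID, TableNo} is in BCNF.

{Date, KitchenStation}; {KitchenStation, Price}; {Price, SupplierID, TableNo}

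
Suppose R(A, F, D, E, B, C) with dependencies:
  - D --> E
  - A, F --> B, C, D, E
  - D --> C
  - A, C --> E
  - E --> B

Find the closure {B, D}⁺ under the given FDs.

Start with {B, D}.
D --> E applies; add {E} → now {B, D, E}.
D --> C applies; add {C} → now {B, C, D, E}.
No further FD applies.

{B, C, D, E}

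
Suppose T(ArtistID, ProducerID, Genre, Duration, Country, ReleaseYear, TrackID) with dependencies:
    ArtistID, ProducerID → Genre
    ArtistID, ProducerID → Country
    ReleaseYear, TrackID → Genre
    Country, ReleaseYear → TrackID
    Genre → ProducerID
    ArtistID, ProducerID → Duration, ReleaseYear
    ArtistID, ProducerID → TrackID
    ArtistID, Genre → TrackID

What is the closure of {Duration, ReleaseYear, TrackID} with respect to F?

Start with {Duration, ReleaseYear, TrackID}.
ReleaseYear, TrackID → Genre applies; add {Genre} → now {Duration, Genre, ReleaseYear, TrackID}.
Genre → ProducerID applies; add {ProducerID} → now {Duration, Genre, ProducerID, ReleaseYear, TrackID}.
No further FD applies.

{Duration, Genre, ProducerID, ReleaseYear, TrackID}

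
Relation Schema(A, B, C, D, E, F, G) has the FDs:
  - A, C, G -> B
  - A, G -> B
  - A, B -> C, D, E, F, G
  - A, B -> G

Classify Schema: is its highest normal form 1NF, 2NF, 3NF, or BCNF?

BCNF

Candidate keys: {A, B}, {A, G}. Prime attributes: {A, B, G}.
Each dependency's left side is a superkey — BCNF holds.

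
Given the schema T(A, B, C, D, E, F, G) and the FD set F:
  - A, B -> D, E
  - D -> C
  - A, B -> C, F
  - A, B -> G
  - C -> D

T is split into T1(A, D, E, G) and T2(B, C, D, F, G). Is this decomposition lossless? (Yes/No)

T1 ∩ T2 = {D, G}; its closure under F is {C, D, G}.
T1 ⊄ {C, D, G} and T2 ⊄ {C, D, G}, so the split is lossy.

No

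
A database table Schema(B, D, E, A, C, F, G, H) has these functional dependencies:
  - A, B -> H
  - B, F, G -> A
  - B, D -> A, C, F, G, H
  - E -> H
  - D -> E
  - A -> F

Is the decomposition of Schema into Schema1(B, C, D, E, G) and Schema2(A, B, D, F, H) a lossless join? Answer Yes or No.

Yes

The shared attributes are {B, D} and {B, D}⁺ = {A, B, C, D, E, F, G, H}.
Since Schema1 ⊆ {A, B, C, D, E, F, G, H}, the intersection is a superkey of Schema1; the decomposition is lossless.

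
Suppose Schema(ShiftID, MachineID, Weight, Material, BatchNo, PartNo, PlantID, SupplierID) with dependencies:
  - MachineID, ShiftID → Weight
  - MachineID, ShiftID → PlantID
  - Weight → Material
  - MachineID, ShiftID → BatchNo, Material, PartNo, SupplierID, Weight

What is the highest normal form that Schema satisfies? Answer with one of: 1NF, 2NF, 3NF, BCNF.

Candidate key: {MachineID, ShiftID}. Prime attributes: {MachineID, ShiftID}.
For Weight → Material we have {Weight}⁺ = {Material, Weight}; {Weight} is not a superkey, so BCNF fails.
Because {Material} is non-prime and the left side of Weight → Material is not a superkey, the relation is not in 3NF.
No non-prime attribute depends on a proper subset of any candidate key, so 2NF holds.

2NF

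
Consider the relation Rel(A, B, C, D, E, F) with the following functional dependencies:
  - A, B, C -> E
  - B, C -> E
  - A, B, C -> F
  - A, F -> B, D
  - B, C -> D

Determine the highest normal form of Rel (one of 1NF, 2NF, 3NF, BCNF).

Candidate keys: {A, B, C}, {A, C, F}. Prime attributes: {A, B, C, F}.
B, C -> E: {B, C}⁺ = {B, C, D, E}, which is not all of the attributes, so the left side is not a superkey — BCNF is violated.
B, C -> E determines the non-prime attribute {E} from a non-superkey — 3NF is violated.
{B, C} is a proper subset of the key {A, B, C}, and {B, C}⁺ contains the non-prime attributes {D, E} — a partial dependency, so 2NF is violated.

1NF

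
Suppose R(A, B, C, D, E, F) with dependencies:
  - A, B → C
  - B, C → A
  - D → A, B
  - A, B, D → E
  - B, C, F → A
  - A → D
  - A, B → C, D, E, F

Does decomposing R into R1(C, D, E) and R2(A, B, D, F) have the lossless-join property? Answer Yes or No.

Yes

Common attributes: {D}; their closure is {A, B, C, D, E, F}.
This includes all of R1, so the common attributes are a superkey of R1 — the join is lossless.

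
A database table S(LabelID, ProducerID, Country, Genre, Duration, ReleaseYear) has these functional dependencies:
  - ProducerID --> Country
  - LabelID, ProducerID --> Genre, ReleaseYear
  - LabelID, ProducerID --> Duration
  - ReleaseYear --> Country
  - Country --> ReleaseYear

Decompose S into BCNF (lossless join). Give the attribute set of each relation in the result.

{Country, ReleaseYear}; {Duration, Genre, LabelID, ProducerID}; {ProducerID, ReleaseYear}

Candidate key of the original relation: {LabelID, ProducerID}.
Within {Country, Duration, Genre, LabelID, ProducerID, ReleaseYear}: {ProducerID}⁺ ∩ {Country, Duration, Genre, LabelID, ProducerID, ReleaseYear} = {Country, ProducerID, ReleaseYear}, not the whole set, so ProducerID --> Country, ReleaseYear violates BCNF; decompose into {Country, ProducerID, ReleaseYear} and {Duration, Genre, LabelID, ProducerID}.
Within {Country, ProducerID, ReleaseYear}: {ReleaseYear}⁺ ∩ {Country, ProducerID, ReleaseYear} = {Country, ReleaseYear}, not the whole set, so ReleaseYear --> Country violates BCNF; decompose into {Country, ReleaseYear} and {ProducerID, ReleaseYear}.
{Country, ReleaseYear} has no BCNF violation.
{ProducerID, ReleaseYear} has no BCNF violation.
{Duration, Genre, LabelID, ProducerID} has no BCNF violation.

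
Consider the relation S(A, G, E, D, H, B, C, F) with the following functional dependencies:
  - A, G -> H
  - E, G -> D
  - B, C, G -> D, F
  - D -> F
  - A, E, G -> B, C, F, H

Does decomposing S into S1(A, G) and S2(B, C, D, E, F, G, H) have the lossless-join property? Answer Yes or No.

The shared attributes are {G} and {G}⁺ = {G}.
The closure covers neither S1 nor S2 entirely; the join is not lossless.

No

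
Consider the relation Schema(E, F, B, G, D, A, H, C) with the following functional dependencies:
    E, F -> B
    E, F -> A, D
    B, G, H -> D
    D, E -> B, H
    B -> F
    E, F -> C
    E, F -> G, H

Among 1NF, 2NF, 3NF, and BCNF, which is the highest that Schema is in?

Candidate keys: {B, E}, {D, E}, {E, F}. Prime attributes: {B, D, E, F}.
B, G, H -> D breaks BCNF: {B, G, H}⁺ = {B, D, F, G, H}, so {B, G, H} is not a superkey.
Its right-hand attributes {D} are all prime, as are those of every other non-superkey FD — the relation is in 3NF.

3NF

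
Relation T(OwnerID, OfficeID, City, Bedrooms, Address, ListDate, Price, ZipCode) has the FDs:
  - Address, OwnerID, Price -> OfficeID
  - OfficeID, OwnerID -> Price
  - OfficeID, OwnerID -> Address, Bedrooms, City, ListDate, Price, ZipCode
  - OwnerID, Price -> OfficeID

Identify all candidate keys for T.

{OfficeID, OwnerID}, {OwnerID, Price}

{OwnerID} never appears on the right of any FD, so every key must include it.
{OfficeID, OwnerID} is a candidate key since {OfficeID, OwnerID}⁺ = {Address, Bedrooms, City, ListDate, OfficeID, OwnerID, Price, ZipCode} covers every attribute.
{OwnerID, Price} is a candidate key since {OwnerID, Price}⁺ = {Address, Bedrooms, City, ListDate, OfficeID, OwnerID, Price, ZipCode} covers every attribute.
No proper subset of any of these is a key, and no other minimal superkey exists.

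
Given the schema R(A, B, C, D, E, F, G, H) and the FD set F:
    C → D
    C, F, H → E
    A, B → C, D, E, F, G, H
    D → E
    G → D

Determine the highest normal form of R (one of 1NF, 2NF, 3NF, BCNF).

2NF

Candidate key: {A, B}. Prime attributes: {A, B}.
For C → D we have {C}⁺ = {C, D, E}; {C} is not a superkey, so BCNF fails.
C → D determines the non-prime attribute {D} from a non-superkey — 3NF is violated.
Checking every proper subset of each key, none determines a non-prime attribute — 2NF is satisfied.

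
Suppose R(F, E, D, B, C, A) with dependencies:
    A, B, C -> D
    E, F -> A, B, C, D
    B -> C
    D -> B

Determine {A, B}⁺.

{A, B, C, D}

Start with {A, B}.
B -> C applies; add {C} → now {A, B, C}.
A, B, C -> D applies; add {D} → now {A, B, C, D}.
No further FD applies.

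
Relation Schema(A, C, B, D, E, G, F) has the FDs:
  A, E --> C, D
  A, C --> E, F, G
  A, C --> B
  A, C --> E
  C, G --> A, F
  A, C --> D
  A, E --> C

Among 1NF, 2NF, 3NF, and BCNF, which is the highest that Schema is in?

Candidate keys: {A, C}, {A, E}, {C, G}. Prime attributes: {A, C, E, G}.
Every FD has a superkey on the left, so the relation is in BCNF.

BCNF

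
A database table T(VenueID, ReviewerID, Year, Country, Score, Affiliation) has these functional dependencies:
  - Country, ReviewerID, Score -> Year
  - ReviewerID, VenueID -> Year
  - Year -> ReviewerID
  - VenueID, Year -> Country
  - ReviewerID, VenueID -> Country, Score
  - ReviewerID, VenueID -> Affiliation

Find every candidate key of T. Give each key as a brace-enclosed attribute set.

{VenueID} never appears on the right of any FD, so every key must include it.
{ReviewerID, VenueID} is a candidate key since {ReviewerID, VenueID}⁺ = {Affiliation, Country, ReviewerID, Score, VenueID, Year} covers every attribute.
{VenueID, Year} is a candidate key since {VenueID, Year}⁺ = {Affiliation, Country, ReviewerID, Score, VenueID, Year} covers every attribute.
Any other superkey properly contains one of these, so there are no further candidate keys.

{ReviewerID, VenueID}, {VenueID, Year}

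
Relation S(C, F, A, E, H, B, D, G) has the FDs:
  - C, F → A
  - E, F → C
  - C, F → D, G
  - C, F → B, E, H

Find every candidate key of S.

No FD produces {F}, so it must be in every candidate key.
{C, F}⁺ = {A, B, C, D, E, F, G, H}, which is every attribute, so {C, F} is a candidate key.
{E, F}⁺ = {A, B, C, D, E, F, G, H}, which is every attribute, so {E, F} is a candidate key.
These are minimal and exhaustive — every other superkey contains one of them.

{C, F}, {E, F}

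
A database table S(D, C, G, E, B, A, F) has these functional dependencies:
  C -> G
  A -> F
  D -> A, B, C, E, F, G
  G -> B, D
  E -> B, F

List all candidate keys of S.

{C}, {D}, {G}

{C} is a candidate key since {C}⁺ = {A, B, C, D, E, F, G} covers every attribute.
{D} is a candidate key since {D}⁺ = {A, B, C, D, E, F, G} covers every attribute.
{G} is a candidate key since {G}⁺ = {A, B, C, D, E, F, G} covers every attribute.
No proper subset of any of these is a key, and no other minimal superkey exists.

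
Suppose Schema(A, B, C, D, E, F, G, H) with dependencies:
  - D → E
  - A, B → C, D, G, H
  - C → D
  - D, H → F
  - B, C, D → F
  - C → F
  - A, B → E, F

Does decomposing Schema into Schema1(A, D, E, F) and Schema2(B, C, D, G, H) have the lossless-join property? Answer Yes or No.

Common attributes: {D}; their closure is {D, E}.
Schema1 ⊄ {D, E} and Schema2 ⊄ {D, E}, so the split is lossy.

No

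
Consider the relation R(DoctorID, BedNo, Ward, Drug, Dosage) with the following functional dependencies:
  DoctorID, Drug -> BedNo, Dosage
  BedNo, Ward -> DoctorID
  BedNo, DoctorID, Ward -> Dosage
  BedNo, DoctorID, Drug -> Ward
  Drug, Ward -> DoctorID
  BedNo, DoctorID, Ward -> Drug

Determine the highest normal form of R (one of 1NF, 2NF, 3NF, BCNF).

BCNF

Candidate keys: {BedNo, Ward}, {DoctorID, Drug}, {Drug, Ward}. Prime attributes: {BedNo, DoctorID, Drug, Ward}.
The left-hand side of every FD is a superkey, so BCNF is satisfied.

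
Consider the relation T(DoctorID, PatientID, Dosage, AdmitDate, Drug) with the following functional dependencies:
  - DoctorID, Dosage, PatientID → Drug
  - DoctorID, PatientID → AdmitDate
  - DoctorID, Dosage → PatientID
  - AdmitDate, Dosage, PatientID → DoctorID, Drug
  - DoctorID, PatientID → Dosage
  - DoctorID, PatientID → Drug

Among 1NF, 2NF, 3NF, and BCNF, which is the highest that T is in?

Candidate keys: {AdmitDate, Dosage, PatientID}, {DoctorID, Dosage}, {DoctorID, PatientID}. Prime attributes: {AdmitDate, DoctorID, Dosage, PatientID}.
Each dependency's left side is a superkey — BCNF holds.

BCNF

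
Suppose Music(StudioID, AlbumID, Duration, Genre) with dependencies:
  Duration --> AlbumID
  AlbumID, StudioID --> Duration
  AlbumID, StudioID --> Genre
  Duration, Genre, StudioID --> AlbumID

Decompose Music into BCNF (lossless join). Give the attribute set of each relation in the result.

{AlbumID, Duration}; {Duration, Genre, StudioID}

Candidate keys of the original relation: {AlbumID, StudioID}, {Duration, StudioID}.
{AlbumID, Duration, Genre, StudioID}: {Duration} determines {AlbumID, Duration} here but is not a superkey — split on Duration --> AlbumID, giving {AlbumID, Duration} and {Duration, Genre, StudioID}.
{AlbumID, Duration}: every determinant is a superkey — BCNF.
{Duration, Genre, StudioID}: every determinant is a superkey — BCNF.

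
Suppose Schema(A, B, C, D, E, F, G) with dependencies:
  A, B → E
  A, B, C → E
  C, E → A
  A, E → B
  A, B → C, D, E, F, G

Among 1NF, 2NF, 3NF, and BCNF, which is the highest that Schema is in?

Candidate keys: {A, B}, {A, E}, {C, E}. Prime attributes: {A, B, C, E}.
The left-hand side of every FD is a superkey, so BCNF is satisfied.

BCNF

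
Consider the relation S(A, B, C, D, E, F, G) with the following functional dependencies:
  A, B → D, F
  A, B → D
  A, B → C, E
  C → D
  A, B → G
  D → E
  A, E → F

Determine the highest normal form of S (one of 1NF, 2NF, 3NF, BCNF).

Candidate key: {A, B}. Prime attributes: {A, B}.
C → D breaks BCNF: {C}⁺ = {C, D, E}, so {C} is not a superkey.
C → D determines the non-prime attribute {D} from a non-superkey — 3NF is violated.
No proper subset of a key has a non-prime attribute in its closure, so there is no partial dependency; 2NF holds.

2NF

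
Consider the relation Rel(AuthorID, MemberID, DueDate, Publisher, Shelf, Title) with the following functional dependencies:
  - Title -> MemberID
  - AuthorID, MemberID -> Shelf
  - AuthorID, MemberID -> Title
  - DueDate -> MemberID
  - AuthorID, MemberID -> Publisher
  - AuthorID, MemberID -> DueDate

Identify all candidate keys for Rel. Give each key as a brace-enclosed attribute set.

{AuthorID, DueDate}, {AuthorID, MemberID}, {AuthorID, Title}

Attributes never on any right-hand side: {AuthorID} — every candidate key must contain it.
{AuthorID, DueDate} is a candidate key since {AuthorID, DueDate}⁺ = {AuthorID, DueDate, MemberID, Publisher, Shelf, Title} covers every attribute.
{AuthorID, MemberID} is a candidate key since {AuthorID, MemberID}⁺ = {AuthorID, DueDate, MemberID, Publisher, Shelf, Title} covers every attribute.
{AuthorID, Title} is a candidate key since {AuthorID, Title}⁺ = {AuthorID, DueDate, MemberID, Publisher, Shelf, Title} covers every attribute.
These are minimal and exhaustive — every other superkey contains one of them.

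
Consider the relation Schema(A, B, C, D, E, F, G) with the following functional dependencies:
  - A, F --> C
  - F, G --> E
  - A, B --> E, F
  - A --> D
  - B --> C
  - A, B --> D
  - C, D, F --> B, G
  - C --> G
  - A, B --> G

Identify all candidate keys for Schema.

No FD produces {A}, so it must be in every candidate key.
{A, B} is a candidate key since {A, B}⁺ = {A, B, C, D, E, F, G} covers every attribute.
{A, F} is a candidate key since {A, F}⁺ = {A, B, C, D, E, F, G} covers every attribute.
No proper subset of any of these is a key, and no other minimal superkey exists.

{A, B}, {A, F}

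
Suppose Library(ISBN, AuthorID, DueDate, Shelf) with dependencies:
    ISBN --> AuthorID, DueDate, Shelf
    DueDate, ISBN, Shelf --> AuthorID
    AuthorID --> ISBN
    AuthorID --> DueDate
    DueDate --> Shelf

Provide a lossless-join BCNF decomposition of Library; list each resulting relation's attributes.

{AuthorID, DueDate, ISBN}; {DueDate, Shelf}

Candidate keys of the original relation: {AuthorID}, {ISBN}.
Within {AuthorID, DueDate, ISBN, Shelf}: {DueDate}⁺ ∩ {AuthorID, DueDate, ISBN, Shelf} = {DueDate, Shelf}, not the whole set, so DueDate --> Shelf violates BCNF; decompose into {DueDate, Shelf} and {AuthorID, DueDate, ISBN}.
{DueDate, Shelf} is in BCNF.
{AuthorID, DueDate, ISBN} is in BCNF.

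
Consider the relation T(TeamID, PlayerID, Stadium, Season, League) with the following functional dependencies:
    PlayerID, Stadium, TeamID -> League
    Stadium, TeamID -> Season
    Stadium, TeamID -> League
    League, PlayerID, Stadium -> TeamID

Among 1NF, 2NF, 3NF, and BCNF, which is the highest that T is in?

1NF

Candidate keys: {League, PlayerID, Stadium}, {PlayerID, Stadium, TeamID}. Prime attributes: {League, PlayerID, Stadium, TeamID}.
Stadium, TeamID -> Season: {Stadium, TeamID}⁺ = {League, Season, Stadium, TeamID}, which is not all of the attributes, so the left side is not a superkey — BCNF is violated.
Stadium, TeamID -> Season has non-prime {Season} on the right and a non-superkey on the left, so 3NF fails.
{Stadium, TeamID} is a proper subset of the key {PlayerID, Stadium, TeamID}, and {Stadium, TeamID}⁺ contains the non-prime attribute {Season} — a partial dependency, so 2NF is violated.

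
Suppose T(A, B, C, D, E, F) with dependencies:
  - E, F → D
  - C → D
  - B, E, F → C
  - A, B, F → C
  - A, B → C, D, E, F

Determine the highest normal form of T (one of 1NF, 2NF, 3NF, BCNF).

Candidate key: {A, B}. Prime attributes: {A, B}.
E, F → D: {E, F}⁺ = {D, E, F}, which is not all of the attributes, so the left side is not a superkey — BCNF is violated.
E, F → D has non-prime {D} on the right and a non-superkey on the left, so 3NF fails.
No proper subset of a key has a non-prime attribute in its closure, so there is no partial dependency; 2NF holds.

2NF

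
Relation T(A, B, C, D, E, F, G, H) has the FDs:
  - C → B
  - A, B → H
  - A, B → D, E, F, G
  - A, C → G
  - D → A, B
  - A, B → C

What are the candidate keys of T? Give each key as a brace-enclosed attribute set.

{D}⁺ = {A, B, C, D, E, F, G, H}, which is every attribute, so {D} is a candidate key.
{A, B}⁺ = {A, B, C, D, E, F, G, H}, which is every attribute, so {A, B} is a candidate key.
{A, C}⁺ = {A, B, C, D, E, F, G, H}, which is every attribute, so {A, C} is a candidate key.
These are minimal and exhaustive — every other superkey contains one of them.

{A, B}, {A, C}, {D}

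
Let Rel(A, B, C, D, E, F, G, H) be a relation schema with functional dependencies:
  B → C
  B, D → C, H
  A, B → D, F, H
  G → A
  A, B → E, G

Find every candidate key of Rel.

{A, B}, {B, G}

Attributes never on any right-hand side: {B} — every candidate key must contain it.
{A, B}⁺ = {A, B, C, D, E, F, G, H} — all of the relation — so {A, B} is a candidate key.
{B, G}⁺ = {A, B, C, D, E, F, G, H} — all of the relation — so {B, G} is a candidate key.
These are minimal and exhaustive — every other superkey contains one of them.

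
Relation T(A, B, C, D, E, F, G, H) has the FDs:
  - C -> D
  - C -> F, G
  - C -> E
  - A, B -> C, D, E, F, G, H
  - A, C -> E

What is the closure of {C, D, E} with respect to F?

{C, D, E, F, G}

Start with {C, D, E}.
C -> F, G applies; add {F, G} → now {C, D, E, F, G}.
No further FD applies.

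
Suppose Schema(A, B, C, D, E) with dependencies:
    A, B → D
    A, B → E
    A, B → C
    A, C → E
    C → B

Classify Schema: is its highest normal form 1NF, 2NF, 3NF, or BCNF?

3NF

Candidate keys: {A, B}, {A, C}. Prime attributes: {A, B, C}.
C → B: {C}⁺ = {B, C}, which is not all of the attributes, so the left side is not a superkey — BCNF is violated.
Since {B} ⊆ prime attributes and every other non-superkey FD also has a prime right side, the schema is in 3NF.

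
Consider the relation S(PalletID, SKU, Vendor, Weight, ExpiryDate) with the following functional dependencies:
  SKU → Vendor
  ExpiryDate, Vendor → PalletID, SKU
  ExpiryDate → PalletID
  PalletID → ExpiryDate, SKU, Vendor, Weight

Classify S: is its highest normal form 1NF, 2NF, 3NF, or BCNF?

2NF

Candidate keys: {ExpiryDate}, {PalletID}. Prime attributes: {ExpiryDate, PalletID}.
SKU → Vendor breaks BCNF: {SKU}⁺ = {SKU, Vendor}, so {SKU} is not a superkey.
SKU → Vendor has non-prime {Vendor} on the right and a non-superkey on the left, so 3NF fails.
All keys have size 1, which rules out partial dependencies — 2NF is satisfied.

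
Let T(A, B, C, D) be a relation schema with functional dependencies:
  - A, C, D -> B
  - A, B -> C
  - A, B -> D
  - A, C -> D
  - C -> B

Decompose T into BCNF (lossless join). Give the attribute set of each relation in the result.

{A, C, D}; {B, C}

Candidate keys of the original relation: {A, B}, {A, C}.
Within {A, B, C, D}: {C}⁺ ∩ {A, B, C, D} = {B, C}, not the whole set, so C -> B violates BCNF; decompose into {B, C} and {A, C, D}.
{B, C}: every determinant is a superkey — BCNF.
{A, C, D}: every determinant is a superkey — BCNF.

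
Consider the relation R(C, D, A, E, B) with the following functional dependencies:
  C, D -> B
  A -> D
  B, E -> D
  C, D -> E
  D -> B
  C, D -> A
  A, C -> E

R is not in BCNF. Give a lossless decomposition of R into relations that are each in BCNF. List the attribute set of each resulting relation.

{A, C, E}; {A, D}; {B, D}

Candidate keys of the original relation: {A, C}, {B, C, E}, {C, D}.
Within {A, B, C, D, E}: {A}⁺ ∩ {A, B, C, D, E} = {A, B, D}, not the whole set, so A -> B, D violates BCNF; decompose into {A, B, D} and {A, C, E}.
Within {A, B, D}: {D}⁺ ∩ {A, B, D} = {B, D}, not the whole set, so D -> B violates BCNF; decompose into {B, D} and {A, D}.
{B, D}: every determinant is a superkey — BCNF.
{A, D}: every determinant is a superkey — BCNF.
{A, C, E}: every determinant is a superkey — BCNF.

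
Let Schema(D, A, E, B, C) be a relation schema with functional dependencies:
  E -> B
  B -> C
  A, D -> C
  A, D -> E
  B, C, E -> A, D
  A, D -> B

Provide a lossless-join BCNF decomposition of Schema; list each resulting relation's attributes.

{A, B, D, E}; {B, C}

Candidate keys of the original relation: {A, D}, {E}.
Within {A, B, C, D, E}: {B}⁺ ∩ {A, B, C, D, E} = {B, C}, not the whole set, so B -> C violates BCNF; decompose into {B, C} and {A, B, D, E}.
{B, C} is in BCNF.
{A, B, D, E} is in BCNF.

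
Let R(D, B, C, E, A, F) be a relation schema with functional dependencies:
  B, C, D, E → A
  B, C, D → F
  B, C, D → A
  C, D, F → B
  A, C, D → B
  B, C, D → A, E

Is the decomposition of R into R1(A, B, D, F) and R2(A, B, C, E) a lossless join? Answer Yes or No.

No

Common attributes: {A, B}; their closure is {A, B}.
The closure covers neither R1 nor R2 entirely; the join is not lossless.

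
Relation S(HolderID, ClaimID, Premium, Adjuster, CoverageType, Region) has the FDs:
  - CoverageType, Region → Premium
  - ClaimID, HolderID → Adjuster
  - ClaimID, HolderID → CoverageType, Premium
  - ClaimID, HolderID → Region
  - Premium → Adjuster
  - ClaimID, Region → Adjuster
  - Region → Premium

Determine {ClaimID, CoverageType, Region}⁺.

Start with {ClaimID, CoverageType, Region}.
CoverageType, Region → Premium applies; add {Premium} → now {ClaimID, CoverageType, Premium, Region}.
Premium → Adjuster applies; add {Adjuster} → now {Adjuster, ClaimID, CoverageType, Premium, Region}.
No further FD applies.

{Adjuster, ClaimID, CoverageType, Premium, Region}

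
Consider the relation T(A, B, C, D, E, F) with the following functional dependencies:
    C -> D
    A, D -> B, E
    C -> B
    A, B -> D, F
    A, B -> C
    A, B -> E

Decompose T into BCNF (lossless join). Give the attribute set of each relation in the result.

{A, C, E, F}; {B, C, D}

Candidate keys of the original relation: {A, B}, {A, C}, {A, D}.
In {A, B, C, D, E, F}, {C} is not a superkey ({C}⁺ restricted to this set is {B, C, D}), so split on C -> B, D into {B, C, D} and {A, C, E, F}.
{B, C, D} is in BCNF.
{A, C, E, F} is in BCNF.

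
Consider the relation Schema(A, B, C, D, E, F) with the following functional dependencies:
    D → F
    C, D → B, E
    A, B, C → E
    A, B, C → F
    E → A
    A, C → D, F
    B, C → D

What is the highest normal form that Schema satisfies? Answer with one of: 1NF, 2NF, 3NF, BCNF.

1NF

Candidate keys: {A, C}, {B, C}, {C, D}, {C, E}. Prime attributes: {A, B, C, D, E}.
For D → F we have {D}⁺ = {D, F}; {D} is not a superkey, so BCNF fails.
Because {F} is non-prime and the left side of D → F is not a superkey, the relation is not in 3NF.
{D} is a proper subset of the key {C, D}, and {D}⁺ contains the non-prime attribute {F} — a partial dependency, so 2NF is violated.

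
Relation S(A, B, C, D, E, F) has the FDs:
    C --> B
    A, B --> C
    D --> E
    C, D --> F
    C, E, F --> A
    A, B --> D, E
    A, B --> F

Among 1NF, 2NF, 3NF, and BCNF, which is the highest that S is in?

3NF

Candidate keys: {A, B}, {A, C}, {C, D}, {C, E, F}. Prime attributes: {A, B, C, D, E, F}.
C --> B: {C}⁺ = {B, C}, which is not all of the attributes, so the left side is not a superkey — BCNF is violated.
But every attribute on its right side ({B}) is prime, and the same holds for every other non-superkey FD, so 3NF still holds.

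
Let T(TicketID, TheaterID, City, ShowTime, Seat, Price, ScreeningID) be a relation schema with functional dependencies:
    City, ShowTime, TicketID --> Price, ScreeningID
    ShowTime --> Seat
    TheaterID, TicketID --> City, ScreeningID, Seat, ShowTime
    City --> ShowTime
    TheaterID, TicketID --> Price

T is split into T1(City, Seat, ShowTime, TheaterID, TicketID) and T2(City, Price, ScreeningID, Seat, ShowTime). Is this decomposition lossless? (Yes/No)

No

The shared attributes are {City, Seat, ShowTime} and {City, Seat, ShowTime}⁺ = {City, Seat, ShowTime}.
The closure covers neither T1 nor T2 entirely; the join is not lossless.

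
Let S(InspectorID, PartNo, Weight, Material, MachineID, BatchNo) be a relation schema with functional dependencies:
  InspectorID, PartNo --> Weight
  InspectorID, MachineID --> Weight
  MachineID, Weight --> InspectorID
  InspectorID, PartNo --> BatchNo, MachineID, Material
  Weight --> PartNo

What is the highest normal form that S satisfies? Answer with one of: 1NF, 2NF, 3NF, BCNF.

Candidate keys: {InspectorID, MachineID}, {InspectorID, PartNo}, {InspectorID, Weight}, {MachineID, Weight}. Prime attributes: {InspectorID, MachineID, PartNo, Weight}.
For Weight --> PartNo we have {Weight}⁺ = {PartNo, Weight}; {Weight} is not a superkey, so BCNF fails.
But every attribute on its right side ({PartNo}) is prime, and the same holds for every other non-superkey FD, so 3NF still holds.

3NF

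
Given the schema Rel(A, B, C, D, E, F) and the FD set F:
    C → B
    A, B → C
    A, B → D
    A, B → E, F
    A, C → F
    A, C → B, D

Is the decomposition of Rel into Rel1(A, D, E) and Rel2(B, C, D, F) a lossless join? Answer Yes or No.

The shared attributes are {D} and {D}⁺ = {D}.
The closure covers neither Rel1 nor Rel2 entirely; the join is not lossless.

No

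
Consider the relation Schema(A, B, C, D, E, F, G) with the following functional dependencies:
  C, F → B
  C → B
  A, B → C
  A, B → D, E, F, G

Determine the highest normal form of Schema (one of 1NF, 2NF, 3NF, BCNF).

Candidate keys: {A, B}, {A, C}. Prime attributes: {A, B, C}.
For C, F → B we have {C, F}⁺ = {B, C, F}; {C, F} is not a superkey, so BCNF fails.
Its right-hand attributes {B} are all prime, as are those of every other non-superkey FD — the relation is in 3NF.

3NF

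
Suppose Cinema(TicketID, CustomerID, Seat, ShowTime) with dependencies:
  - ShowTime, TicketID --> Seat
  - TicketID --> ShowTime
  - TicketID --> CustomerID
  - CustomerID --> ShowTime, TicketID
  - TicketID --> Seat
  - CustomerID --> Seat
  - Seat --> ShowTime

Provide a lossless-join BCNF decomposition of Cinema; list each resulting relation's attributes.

{CustomerID, Seat, TicketID}; {Seat, ShowTime}

Candidate keys of the original relation: {CustomerID}, {TicketID}.
In {CustomerID, Seat, ShowTime, TicketID}, {Seat} is not a superkey ({Seat}⁺ restricted to this set is {Seat, ShowTime}), so split on Seat --> ShowTime into {Seat, ShowTime} and {CustomerID, Seat, TicketID}.
{Seat, ShowTime} is in BCNF.
{CustomerID, Seat, TicketID} is in BCNF.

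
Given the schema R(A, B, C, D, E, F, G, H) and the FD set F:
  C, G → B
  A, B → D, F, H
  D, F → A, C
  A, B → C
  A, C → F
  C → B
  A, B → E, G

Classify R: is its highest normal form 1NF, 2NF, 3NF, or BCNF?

Candidate keys: {A, B}, {A, C}, {D, F}. Prime attributes: {A, B, C, D, F}.
C, G → B breaks BCNF: {C, G}⁺ = {B, C, G}, so {C, G} is not a superkey.
Since {B} ⊆ prime attributes and every other non-superkey FD also has a prime right side, the schema is in 3NF.

3NF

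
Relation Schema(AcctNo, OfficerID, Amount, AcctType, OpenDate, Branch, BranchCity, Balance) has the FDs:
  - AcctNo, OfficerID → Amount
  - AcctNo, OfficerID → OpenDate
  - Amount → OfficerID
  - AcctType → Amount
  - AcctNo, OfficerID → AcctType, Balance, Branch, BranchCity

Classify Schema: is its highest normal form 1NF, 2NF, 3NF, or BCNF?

Candidate keys: {AcctNo, AcctType}, {AcctNo, Amount}, {AcctNo, OfficerID}. Prime attributes: {AcctNo, AcctType, Amount, OfficerID}.
For Amount → OfficerID we have {Amount}⁺ = {Amount, OfficerID}; {Amount} is not a superkey, so BCNF fails.
But every attribute on its right side ({OfficerID}) is prime, and the same holds for every other non-superkey FD, so 3NF still holds.

3NF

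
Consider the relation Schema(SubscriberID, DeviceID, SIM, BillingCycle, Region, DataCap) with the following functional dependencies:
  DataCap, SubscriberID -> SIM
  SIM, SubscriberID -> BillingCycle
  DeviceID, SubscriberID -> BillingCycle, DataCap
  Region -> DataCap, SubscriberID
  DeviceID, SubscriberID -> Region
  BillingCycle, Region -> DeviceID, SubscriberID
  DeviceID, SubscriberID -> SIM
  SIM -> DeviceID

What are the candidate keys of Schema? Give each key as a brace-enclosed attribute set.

{Region} is a candidate key since {Region}⁺ = {BillingCycle, DataCap, DeviceID, Region, SIM, SubscriberID} covers every attribute.
{DataCap, SubscriberID} is a candidate key since {DataCap, SubscriberID}⁺ = {BillingCycle, DataCap, DeviceID, Region, SIM, SubscriberID} covers every attribute.
{DeviceID, SubscriberID} is a candidate key since {DeviceID, SubscriberID}⁺ = {BillingCycle, DataCap, DeviceID, Region, SIM, SubscriberID} covers every attribute.
{SIM, SubscriberID} is a candidate key since {SIM, SubscriberID}⁺ = {BillingCycle, DataCap, DeviceID, Region, SIM, SubscriberID} covers every attribute.
Any other superkey properly contains one of these, so there are no further candidate keys.

{DataCap, SubscriberID}, {DeviceID, SubscriberID}, {Region}, {SIM, SubscriberID}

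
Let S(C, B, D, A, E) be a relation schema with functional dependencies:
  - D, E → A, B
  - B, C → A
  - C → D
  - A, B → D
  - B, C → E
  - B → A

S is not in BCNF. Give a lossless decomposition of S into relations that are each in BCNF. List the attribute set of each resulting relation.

{A, B, D}; {B, E}; {C, D}; {C, E}

Candidate keys of the original relation: {B, C}, {C, E}.
{A, B, C, D, E}: {D, E} determines {A, B, D, E} here but is not a superkey — split on D, E → A, B, giving {A, B, D, E} and {C, D, E}.
{A, B, D, E}: {A, B} determines {A, B, D} here but is not a superkey — split on A, B → D, giving {A, B, D} and {A, B, E}.
{A, B, D} is in BCNF.
{A, B, E}: {B} determines {A, B} here but is not a superkey — split on B → A, giving {A, B} and {B, E}.
{A, B} is in BCNF.
{B, E} is in BCNF.
{C, D, E}: {C} determines {C, D} here but is not a superkey — split on C → D, giving {C, D} and {C, E}.
{C, D} is in BCNF.
{C, E} is in BCNF.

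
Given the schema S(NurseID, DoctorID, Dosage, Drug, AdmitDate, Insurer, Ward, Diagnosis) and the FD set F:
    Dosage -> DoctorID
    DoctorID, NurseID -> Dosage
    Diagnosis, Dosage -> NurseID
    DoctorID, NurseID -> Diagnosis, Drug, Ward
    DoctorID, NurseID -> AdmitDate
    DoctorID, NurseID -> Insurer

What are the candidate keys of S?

{Diagnosis, Dosage}, {DoctorID, NurseID}, {Dosage, NurseID}

{Diagnosis, Dosage}⁺ = {AdmitDate, Diagnosis, DoctorID, Dosage, Drug, Insurer, NurseID, Ward} — all of the relation — so {Diagnosis, Dosage} is a candidate key.
{DoctorID, NurseID}⁺ = {AdmitDate, Diagnosis, DoctorID, Dosage, Drug, Insurer, NurseID, Ward} — all of the relation — so {DoctorID, NurseID} is a candidate key.
{Dosage, NurseID}⁺ = {AdmitDate, Diagnosis, DoctorID, Dosage, Drug, Insurer, NurseID, Ward} — all of the relation — so {Dosage, NurseID} is a candidate key.
No proper subset of any of these is a key, and no other minimal superkey exists.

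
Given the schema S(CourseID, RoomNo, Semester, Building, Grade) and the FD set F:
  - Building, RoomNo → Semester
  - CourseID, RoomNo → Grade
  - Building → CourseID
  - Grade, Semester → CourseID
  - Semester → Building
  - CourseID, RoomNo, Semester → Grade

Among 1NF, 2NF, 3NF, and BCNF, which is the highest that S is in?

1NF

Candidate keys: {Building, RoomNo}, {RoomNo, Semester}. Prime attributes: {Building, RoomNo, Semester}.
For CourseID, RoomNo → Grade we have {CourseID, RoomNo}⁺ = {CourseID, Grade, RoomNo}; {CourseID, RoomNo} is not a superkey, so BCNF fails.
CourseID, RoomNo → Grade has non-prime {Grade} on the right and a non-superkey on the left, so 3NF fails.
Since {Building} ⊂ {Building, RoomNo} and {Building}⁺ ⊇ {CourseID} with {CourseID} non-prime, there is a partial dependency; 2NF fails.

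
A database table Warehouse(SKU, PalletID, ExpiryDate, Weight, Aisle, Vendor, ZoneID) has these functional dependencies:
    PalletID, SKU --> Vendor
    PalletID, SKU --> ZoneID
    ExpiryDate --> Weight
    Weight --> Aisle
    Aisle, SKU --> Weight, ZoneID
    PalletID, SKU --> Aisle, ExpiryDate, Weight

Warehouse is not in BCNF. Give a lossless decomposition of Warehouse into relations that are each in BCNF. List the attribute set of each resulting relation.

{Aisle, Weight}; {ExpiryDate, PalletID, SKU, Vendor}; {ExpiryDate, SKU, ZoneID}; {ExpiryDate, Weight}

Candidate key of the original relation: {PalletID, SKU}.
Within {Aisle, ExpiryDate, PalletID, SKU, Vendor, Weight, ZoneID}: {ExpiryDate}⁺ ∩ {Aisle, ExpiryDate, PalletID, SKU, Vendor, Weight, ZoneID} = {Aisle, ExpiryDate, Weight}, not the whole set, so ExpiryDate --> Aisle, Weight violates BCNF; decompose into {Aisle, ExpiryDate, Weight} and {ExpiryDate, PalletID, SKU, Vendor, ZoneID}.
Within {Aisle, ExpiryDate, Weight}: {Weight}⁺ ∩ {Aisle, ExpiryDate, Weight} = {Aisle, Weight}, not the whole set, so Weight --> Aisle violates BCNF; decompose into {Aisle, Weight} and {ExpiryDate, Weight}.
{Aisle, Weight} has no BCNF violation.
{ExpiryDate, Weight} has no BCNF violation.
Within {ExpiryDate, PalletID, SKU, Vendor, ZoneID}: {ExpiryDate, SKU}⁺ ∩ {ExpiryDate, PalletID, SKU, Vendor, ZoneID} = {ExpiryDate, SKU, ZoneID}, not the whole set, so ExpiryDate, SKU --> ZoneID violates BCNF; decompose into {ExpiryDate, SKU, ZoneID} and {ExpiryDate, PalletID, SKU, Vendor}.
{ExpiryDate, SKU, ZoneID} has no BCNF violation.
{ExpiryDate, PalletID, SKU, Vendor} has no BCNF violation.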